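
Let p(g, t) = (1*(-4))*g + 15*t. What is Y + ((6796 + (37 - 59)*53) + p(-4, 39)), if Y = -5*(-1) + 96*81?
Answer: 14012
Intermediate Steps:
Y = 7781 (Y = 5 + 7776 = 7781)
p(g, t) = -4*g + 15*t
Y + ((6796 + (37 - 59)*53) + p(-4, 39)) = 7781 + ((6796 + (37 - 59)*53) + (-4*(-4) + 15*39)) = 7781 + ((6796 - 22*53) + (16 + 585)) = 7781 + ((6796 - 1166) + 601) = 7781 + (5630 + 601) = 7781 + 6231 = 14012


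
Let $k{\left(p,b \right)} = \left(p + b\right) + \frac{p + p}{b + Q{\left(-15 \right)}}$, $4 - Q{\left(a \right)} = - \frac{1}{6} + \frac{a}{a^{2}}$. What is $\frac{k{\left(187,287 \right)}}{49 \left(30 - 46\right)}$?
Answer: $- \frac{2076279}{3424904} \approx -0.60623$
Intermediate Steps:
$Q{\left(a \right)} = \frac{25}{6} - \frac{1}{a}$ ($Q{\left(a \right)} = 4 - \left(- \frac{1}{6} + \frac{a}{a^{2}}\right) = 4 - \left(\left(-1\right) \frac{1}{6} + \frac{a}{a^{2}}\right) = 4 - \left(- \frac{1}{6} + \frac{1}{a}\right) = 4 + \left(\frac{1}{6} - \frac{1}{a}\right) = \frac{25}{6} - \frac{1}{a}$)
$k{\left(p,b \right)} = b + p + \frac{2 p}{\frac{127}{30} + b}$ ($k{\left(p,b \right)} = \left(p + b\right) + \frac{p + p}{b + \left(\frac{25}{6} - \frac{1}{-15}\right)} = \left(b + p\right) + \frac{2 p}{b + \left(\frac{25}{6} - - \frac{1}{15}\right)} = \left(b + p\right) + \frac{2 p}{b + \left(\frac{25}{6} + \frac{1}{15}\right)} = \left(b + p\right) + \frac{2 p}{b + \frac{127}{30}} = \left(b + p\right) + \frac{2 p}{\frac{127}{30} + b} = b + p + \frac{2 p}{\frac{127}{30} + b}$)
$\frac{k{\left(187,287 \right)}}{49 \left(30 - 46\right)} = \frac{\frac{1}{127 + 30 \cdot 287} \left(30 \cdot 287^{2} + 127 \cdot 287 + 187 \cdot 187 + 30 \cdot 287 \cdot 187\right)}{49 \left(30 - 46\right)} = \frac{\frac{1}{127 + 8610} \left(30 \cdot 82369 + 36449 + 34969 + 1610070\right)}{49 \left(-16\right)} = \frac{\frac{1}{8737} \left(2471070 + 36449 + 34969 + 1610070\right)}{-784} = \frac{1}{8737} \cdot 4152558 \left(- \frac{1}{784}\right) = \frac{4152558}{8737} \left(- \frac{1}{784}\right) = - \frac{2076279}{3424904}$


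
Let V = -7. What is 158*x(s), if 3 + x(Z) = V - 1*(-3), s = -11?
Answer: -1106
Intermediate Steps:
x(Z) = -7 (x(Z) = -3 + (-7 - 1*(-3)) = -3 + (-7 + 3) = -3 - 4 = -7)
158*x(s) = 158*(-7) = -1106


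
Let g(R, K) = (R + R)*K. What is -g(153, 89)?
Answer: -27234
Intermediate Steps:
g(R, K) = 2*K*R (g(R, K) = (2*R)*K = 2*K*R)
-g(153, 89) = -2*89*153 = -1*27234 = -27234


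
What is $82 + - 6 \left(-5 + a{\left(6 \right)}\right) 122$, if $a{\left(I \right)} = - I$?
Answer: $8134$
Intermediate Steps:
$82 + - 6 \left(-5 + a{\left(6 \right)}\right) 122 = 82 + - 6 \left(-5 - 6\right) 122 = 82 + \left(-6\right) \left(-11\right) 122 = 82 + 66 \cdot 122 = 82 + 8052 = 8134$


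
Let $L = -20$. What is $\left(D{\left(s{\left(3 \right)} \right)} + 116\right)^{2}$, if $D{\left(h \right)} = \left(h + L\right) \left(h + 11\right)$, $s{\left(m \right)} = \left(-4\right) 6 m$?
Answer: $32809984$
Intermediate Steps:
$s{\left(m \right)} = - 24 m$
$D{\left(h \right)} = \left(-20 + h\right) \left(11 + h\right)$ ($D{\left(h \right)} = \left(h - 20\right) \left(h + 11\right) = \left(-20 + h\right) \left(11 + h\right)$)
$\left(D{\left(s{\left(3 \right)} \right)} + 116\right)^{2} = \left(\left(-220 + \left(\left(-24\right) 3\right)^{2} - 9 \left(\left(-24\right) 3\right)\right) + 116\right)^{2} = \left(\left(-220 + \left(-72\right)^{2} - -648\right) + 116\right)^{2} = \left(\left(-220 + 5184 + 648\right) + 116\right)^{2} = \left(5612 + 116\right)^{2} = 5728^{2} = 32809984$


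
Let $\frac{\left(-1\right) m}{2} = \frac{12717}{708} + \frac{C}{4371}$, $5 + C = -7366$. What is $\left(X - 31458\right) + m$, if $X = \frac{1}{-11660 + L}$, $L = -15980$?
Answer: $- \frac{74822094785743}{2376017320} \approx -31491.0$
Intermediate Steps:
$C = -7371$ ($C = -5 - 7366 = -7371$)
$m = - \frac{5596371}{171926}$ ($m = - 2 \left(\frac{12717}{708} - \frac{7371}{4371}\right) = - 2 \left(12717 \cdot \frac{1}{708} - \frac{2457}{1457}\right) = - 2 \left(\frac{4239}{236} - \frac{2457}{1457}\right) = \left(-2\right) \frac{5596371}{343852} = - \frac{5596371}{171926} \approx -32.551$)
$X = - \frac{1}{27640}$ ($X = \frac{1}{-11660 - 15980} = \frac{1}{-27640} = - \frac{1}{27640} \approx -3.6179 \cdot 10^{-5}$)
$\left(X - 31458\right) + m = \left(- \frac{1}{27640} - 31458\right) - \frac{5596371}{171926} = - \frac{869499121}{27640} - \frac{5596371}{171926} = - \frac{74822094785743}{2376017320}$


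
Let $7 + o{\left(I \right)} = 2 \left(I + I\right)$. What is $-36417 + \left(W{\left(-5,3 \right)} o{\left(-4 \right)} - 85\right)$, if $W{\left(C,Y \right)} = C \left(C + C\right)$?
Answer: $-37652$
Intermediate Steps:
$W{\left(C,Y \right)} = 2 C^{2}$ ($W{\left(C,Y \right)} = C 2 C = 2 C^{2}$)
$o{\left(I \right)} = -7 + 4 I$ ($o{\left(I \right)} = -7 + 2 \left(I + I\right) = -7 + 2 \cdot 2 I = -7 + 4 I$)
$-36417 + \left(W{\left(-5,3 \right)} o{\left(-4 \right)} - 85\right) = -36417 + \left(2 \left(-5\right)^{2} \left(-7 + 4 \left(-4\right)\right) - 85\right) = -36417 + \left(2 \cdot 25 \left(-7 - 16\right) - 85\right) = -36417 + \left(50 \left(-23\right) - 85\right) = -36417 - 1235 = -37652$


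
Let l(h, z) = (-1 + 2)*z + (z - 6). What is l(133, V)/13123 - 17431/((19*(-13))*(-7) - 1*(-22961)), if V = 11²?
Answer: -222920173/324006870 ≈ -0.68801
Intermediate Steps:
V = 121
l(h, z) = -6 + 2*z (l(h, z) = 1*z + (-6 + z) = z + (-6 + z) = -6 + 2*z)
l(133, V)/13123 - 17431/((19*(-13))*(-7) - 1*(-22961)) = (-6 + 2*121)/13123 - 17431/((19*(-13))*(-7) - 1*(-22961)) = (-6 + 242)*(1/13123) - 17431/(-247*(-7) + 22961) = 236*(1/13123) - 17431/(1729 + 22961) = 236/13123 - 17431/24690 = -222920173/324006870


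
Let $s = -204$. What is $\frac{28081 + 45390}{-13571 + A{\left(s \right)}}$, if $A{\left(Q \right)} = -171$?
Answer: $- \frac{73471}{13742} \approx -5.3465$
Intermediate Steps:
$\frac{28081 + 45390}{-13571 + A{\left(s \right)}} = \frac{28081 + 45390}{-13571 - 171} = \frac{73471}{-13742} = 73471 \left(- \frac{1}{13742}\right) = - \frac{73471}{13742}$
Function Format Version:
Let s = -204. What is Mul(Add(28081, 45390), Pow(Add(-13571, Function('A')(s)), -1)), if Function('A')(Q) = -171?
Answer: Rational(-73471, 13742) ≈ -5.3465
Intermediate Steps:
Mul(Add(28081, 45390), Pow(Add(-13571, Function('A')(s)), -1)) = Mul(Add(28081, 45390), Pow(Add(-13571, -171), -1)) = Mul(73471, Pow(-13742, -1)) = Mul(73471, Rational(-1, 13742)) = Rational(-73471, 13742)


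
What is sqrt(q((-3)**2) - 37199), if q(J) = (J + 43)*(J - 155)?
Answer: I*sqrt(44791) ≈ 211.64*I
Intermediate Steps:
q(J) = (-155 + J)*(43 + J) (q(J) = (43 + J)*(-155 + J) = (-155 + J)*(43 + J))
sqrt(q((-3)**2) - 37199) = sqrt((-6665 + ((-3)**2)**2 - 112*(-3)**2) - 37199) = sqrt((-6665 + 9**2 - 112*9) - 37199) = sqrt((-6665 + 81 - 1008) - 37199) = sqrt(-7592 - 37199) = sqrt(-44791) = I*sqrt(44791)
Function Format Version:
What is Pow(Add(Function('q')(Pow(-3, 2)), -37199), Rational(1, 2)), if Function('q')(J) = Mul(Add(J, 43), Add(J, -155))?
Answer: Mul(I, Pow(44791, Rational(1, 2))) ≈ Mul(211.64, I)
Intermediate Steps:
Function('q')(J) = Mul(Add(-155, J), Add(43, J)) (Function('q')(J) = Mul(Add(43, J), Add(-155, J)) = Mul(Add(-155, J), Add(43, J)))
Pow(Add(Function('q')(Pow(-3, 2)), -37199), Rational(1, 2)) = Pow(Add(Add(-6665, Pow(Pow(-3, 2), 2), Mul(-112, Pow(-3, 2))), -37199), Rational(1, 2)) = Pow(Add(Add(-6665, Pow(9, 2), Mul(-112, 9)), -37199), Rational(1, 2)) = Pow(Add(Add(-6665, 81, -1008), -37199), Rational(1, 2)) = Pow(Add(-7592, -37199), Rational(1, 2)) = Pow(-44791, Rational(1, 2)) = Mul(I, Pow(44791, Rational(1, 2)))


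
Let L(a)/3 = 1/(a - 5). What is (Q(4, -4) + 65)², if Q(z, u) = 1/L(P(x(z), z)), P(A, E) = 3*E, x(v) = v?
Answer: 40804/9 ≈ 4533.8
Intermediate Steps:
L(a) = 3/(-5 + a) (L(a) = 3/(a - 5) = 3/(-5 + a))
Q(z, u) = -5/3 + z (Q(z, u) = 1/(3/(-5 + 3*z)) = -5/3 + z)
(Q(4, -4) + 65)² = ((-5/3 + 4) + 65)² = (7/3 + 65)² = (202/3)² = 40804/9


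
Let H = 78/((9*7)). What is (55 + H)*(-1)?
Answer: -1181/21 ≈ -56.238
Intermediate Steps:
H = 26/21 (H = 78/63 = 78*(1/63) = 26/21 ≈ 1.2381)
(55 + H)*(-1) = (55 + 26/21)*(-1) = (1181/21)*(-1) = -1181/21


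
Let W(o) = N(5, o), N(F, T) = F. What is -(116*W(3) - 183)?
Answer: -397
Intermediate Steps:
W(o) = 5
-(116*W(3) - 183) = -(116*5 - 183) = -(580 - 183) = -1*397 = -397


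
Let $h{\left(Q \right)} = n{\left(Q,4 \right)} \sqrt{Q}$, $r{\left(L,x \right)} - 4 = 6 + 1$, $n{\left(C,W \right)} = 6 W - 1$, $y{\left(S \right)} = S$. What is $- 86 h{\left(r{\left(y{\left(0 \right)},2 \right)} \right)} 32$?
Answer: $- 63296 \sqrt{11} \approx -2.0993 \cdot 10^{5}$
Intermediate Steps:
$n{\left(C,W \right)} = -1 + 6 W$
$r{\left(L,x \right)} = 11$ ($r{\left(L,x \right)} = 4 + \left(6 + 1\right) = 4 + 7 = 11$)
$h{\left(Q \right)} = 23 \sqrt{Q}$ ($h{\left(Q \right)} = \left(-1 + 6 \cdot 4\right) \sqrt{Q} = \left(-1 + 24\right) \sqrt{Q} = 23 \sqrt{Q}$)
$- 86 h{\left(r{\left(y{\left(0 \right)},2 \right)} \right)} 32 = - 86 \cdot 23 \sqrt{11} \cdot 32 = - 1978 \sqrt{11} \cdot 32 = - 63296 \sqrt{11}$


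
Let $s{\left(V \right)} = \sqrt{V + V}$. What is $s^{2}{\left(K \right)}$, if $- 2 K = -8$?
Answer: $8$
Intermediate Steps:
$K = 4$ ($K = \left(- \frac{1}{2}\right) \left(-8\right) = 4$)
$s{\left(V \right)} = \sqrt{2} \sqrt{V}$ ($s{\left(V \right)} = \sqrt{2 V} = \sqrt{2} \sqrt{V}$)
$s^{2}{\left(K \right)} = \left(\sqrt{2} \sqrt{4}\right)^{2} = \left(\sqrt{2} \cdot 2\right)^{2} = \left(2 \sqrt{2}\right)^{2} = 8$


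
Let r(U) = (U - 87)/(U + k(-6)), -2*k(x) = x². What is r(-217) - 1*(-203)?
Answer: 48009/235 ≈ 204.29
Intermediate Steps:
k(x) = -x²/2
r(U) = (-87 + U)/(-18 + U) (r(U) = (U - 87)/(U - ½*(-6)²) = (-87 + U)/(U - ½*36) = (-87 + U)/(U - 18) = (-87 + U)/(-18 + U))
r(-217) - 1*(-203) = (-87 - 217)/(-18 - 217) - 1*(-203) = -304/(-235) + 203 = -1/235*(-304) + 203 = 304/235 + 203 = 48009/235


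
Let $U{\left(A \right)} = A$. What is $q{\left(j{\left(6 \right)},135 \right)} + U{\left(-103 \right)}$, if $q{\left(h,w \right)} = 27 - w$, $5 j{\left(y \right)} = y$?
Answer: $-211$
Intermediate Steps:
$j{\left(y \right)} = \frac{y}{5}$
$q{\left(j{\left(6 \right)},135 \right)} + U{\left(-103 \right)} = \left(27 - 135\right) - 103 = -108 - 103 = -211$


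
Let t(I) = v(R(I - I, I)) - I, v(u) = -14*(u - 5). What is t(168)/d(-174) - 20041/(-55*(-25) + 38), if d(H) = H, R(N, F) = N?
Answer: -558110/40977 ≈ -13.620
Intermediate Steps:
v(u) = 70 - 14*u (v(u) = -14*(-5 + u) = 70 - 14*u)
t(I) = 70 - I (t(I) = (70 - 14*(I - I)) - I = (70 - 14*0) - I = (70 + 0) - I = 70 - I)
t(168)/d(-174) - 20041/(-55*(-25) + 38) = (70 - 1*168)/(-174) - 20041/(-55*(-25) + 38) = (70 - 168)*(-1/174) - 20041/(1375 + 38) = -98*(-1/174) - 20041/1413 = 49/87 - 20041*1/1413 = 49/87 - 20041/1413 = -558110/40977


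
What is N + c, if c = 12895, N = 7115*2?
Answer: 27125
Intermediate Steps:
N = 14230
N + c = 14230 + 12895 = 27125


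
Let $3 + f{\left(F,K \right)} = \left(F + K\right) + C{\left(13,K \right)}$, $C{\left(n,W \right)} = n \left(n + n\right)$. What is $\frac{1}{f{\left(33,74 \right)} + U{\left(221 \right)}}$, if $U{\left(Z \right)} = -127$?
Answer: $\frac{1}{315} \approx 0.0031746$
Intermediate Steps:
$C{\left(n,W \right)} = 2 n^{2}$ ($C{\left(n,W \right)} = n 2 n = 2 n^{2}$)
$f{\left(F,K \right)} = 335 + F + K$ ($f{\left(F,K \right)} = -3 + \left(\left(F + K\right) + 2 \cdot 13^{2}\right) = -3 + \left(\left(F + K\right) + 2 \cdot 169\right) = -3 + \left(\left(F + K\right) + 338\right) = -3 + \left(338 + F + K\right) = 335 + F + K$)
$\frac{1}{f{\left(33,74 \right)} + U{\left(221 \right)}} = \frac{1}{\left(335 + 33 + 74\right) - 127} = \frac{1}{442 - 127} = \frac{1}{315}$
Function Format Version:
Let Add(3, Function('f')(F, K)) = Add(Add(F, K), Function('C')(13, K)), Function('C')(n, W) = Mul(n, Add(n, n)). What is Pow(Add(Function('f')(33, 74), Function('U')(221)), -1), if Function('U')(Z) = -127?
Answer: Rational(1, 315) ≈ 0.0031746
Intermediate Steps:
Function('C')(n, W) = Mul(2, Pow(n, 2)) (Function('C')(n, W) = Mul(n, Mul(2, n)) = Mul(2, Pow(n, 2)))
Function('f')(F, K) = Add(335, F, K) (Function('f')(F, K) = Add(-3, Add(Add(F, K), Mul(2, Pow(13, 2)))) = Add(-3, Add(Add(F, K), Mul(2, 169))) = Add(-3, Add(Add(F, K), 338)) = Add(-3, Add(338, F, K)) = Add(335, F, K))
Pow(Add(Function('f')(33, 74), Function('U')(221)), -1) = Pow(Add(Add(335, 33, 74), -127), -1) = Pow(Add(442, -127), -1) = Pow(315, -1) = Rational(1, 315)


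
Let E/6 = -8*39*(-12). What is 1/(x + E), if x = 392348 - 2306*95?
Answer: 1/195742 ≈ 5.1088e-6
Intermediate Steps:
E = 22464 (E = 6*(-8*39*(-12)) = 6*(-312*(-12)) = 6*3744 = 22464)
x = 173278 (x = 392348 - 219070 = 173278)
1/(x + E) = 1/(173278 + 22464) = 1/195742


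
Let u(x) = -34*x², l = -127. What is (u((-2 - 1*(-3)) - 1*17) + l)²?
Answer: 77986561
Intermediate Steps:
(u((-2 - 1*(-3)) - 1*17) + l)² = (-34*((-2 - 1*(-3)) - 1*17)² - 127)² = (-34*((-2 + 3) - 17)² - 127)² = (-34*(1 - 17)² - 127)² = (-34*(-16)² - 127)² = (-34*256 - 127)² = (-8704 - 127)² = (-8831)² = 77986561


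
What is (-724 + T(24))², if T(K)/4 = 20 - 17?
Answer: 506944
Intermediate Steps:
T(K) = 12 (T(K) = 4*(20 - 17) = 4*3 = 12)
(-724 + T(24))² = (-724 + 12)² = (-712)² = 506944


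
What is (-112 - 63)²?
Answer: 30625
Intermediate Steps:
(-112 - 63)² = (-175)² = 30625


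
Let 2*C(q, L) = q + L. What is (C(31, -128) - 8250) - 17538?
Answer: -51673/2 ≈ -25837.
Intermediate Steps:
C(q, L) = L/2 + q/2 (C(q, L) = (q + L)/2 = (L + q)/2 = L/2 + q/2)
(C(31, -128) - 8250) - 17538 = (((½)*(-128) + (½)*31) - 8250) - 17538 = ((-64 + 31/2) - 8250) - 17538 = (-97/2 - 8250) - 17538 = -16597/2 - 17538 = -51673/2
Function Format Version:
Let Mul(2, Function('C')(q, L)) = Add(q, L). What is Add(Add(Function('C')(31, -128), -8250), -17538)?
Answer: Rational(-51673, 2) ≈ -25837.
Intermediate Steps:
Function('C')(q, L) = Add(Mul(Rational(1, 2), L), Mul(Rational(1, 2), q)) (Function('C')(q, L) = Mul(Rational(1, 2), Add(q, L)) = Mul(Rational(1, 2), Add(L, q)) = Add(Mul(Rational(1, 2), L), Mul(Rational(1, 2), q)))
Add(Add(Function('C')(31, -128), -8250), -17538) = Add(Add(Add(Mul(Rational(1, 2), -128), Mul(Rational(1, 2), 31)), -8250), -17538) = Add(Add(Add(-64, Rational(31, 2)), -8250), -17538) = Add(Add(Rational(-97, 2), -8250), -17538) = Add(Rational(-16597, 2), -17538) = Rational(-51673, 2)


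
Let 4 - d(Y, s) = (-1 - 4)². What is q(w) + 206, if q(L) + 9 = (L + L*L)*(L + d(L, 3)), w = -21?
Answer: -17443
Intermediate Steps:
d(Y, s) = -21 (d(Y, s) = 4 - (-1 - 4)² = 4 - 1*(-5)² = 4 - 1*25 = 4 - 25 = -21)
q(L) = -9 + (-21 + L)*(L + L²) (q(L) = -9 + (L + L*L)*(L - 21) = -9 + (L + L²)*(-21 + L) = -9 + (-21 + L)*(L + L²))
q(w) + 206 = (-9 + (-21)³ - 21*(-21) - 20*(-21)²) + 206 = (-9 - 9261 + 441 - 20*441) + 206 = (-9 - 9261 + 441 - 8820) + 206 = -17649 + 206 = -17443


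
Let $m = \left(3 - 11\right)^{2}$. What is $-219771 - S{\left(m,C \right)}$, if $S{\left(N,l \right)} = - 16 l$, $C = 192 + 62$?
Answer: $-215707$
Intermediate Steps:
$C = 254$
$m = 64$ ($m = \left(-8\right)^{2} = 64$)
$-219771 - S{\left(m,C \right)} = -219771 - \left(-16\right) 254 = -219771 - -4064 = -219771 + 4064 = -215707$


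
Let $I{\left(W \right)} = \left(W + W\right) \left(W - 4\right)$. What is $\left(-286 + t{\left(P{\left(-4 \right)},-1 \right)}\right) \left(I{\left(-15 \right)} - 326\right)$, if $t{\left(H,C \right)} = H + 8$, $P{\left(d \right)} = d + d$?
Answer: $-69784$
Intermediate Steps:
$P{\left(d \right)} = 2 d$
$t{\left(H,C \right)} = 8 + H$
$I{\left(W \right)} = 2 W \left(-4 + W\right)$
$\left(-286 + t{\left(P{\left(-4 \right)},-1 \right)}\right) \left(I{\left(-15 \right)} - 326\right) = \left(-286 + \left(8 + 2 \left(-4\right)\right)\right) \left(2 \left(-15\right) \left(-4 - 15\right) - 326\right) = \left(-286 + \left(8 - 8\right)\right) \left(2 \left(-15\right) \left(-19\right) - 326\right) = \left(-286 + 0\right) \left(570 - 326\right) = \left(-286\right) 244 = -69784$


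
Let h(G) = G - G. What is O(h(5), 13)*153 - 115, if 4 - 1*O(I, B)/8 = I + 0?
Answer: 4781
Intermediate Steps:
h(G) = 0
O(I, B) = 32 - 8*I (O(I, B) = 32 - 8*(I + 0) = 32 - 8*I)
O(h(5), 13)*153 - 115 = (32 - 8*0)*153 - 115 = (32 + 0)*153 - 115 = 32*153 - 115 = 4896 - 115 = 4781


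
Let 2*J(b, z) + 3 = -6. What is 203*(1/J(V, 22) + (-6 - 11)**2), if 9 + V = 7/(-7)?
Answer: 527597/9 ≈ 58622.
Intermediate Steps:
V = -10 (V = -9 + 7/(-7) = -9 + 7*(-1/7) = -9 - 1 = -10)
J(b, z) = -9/2 (J(b, z) = -3/2 + (1/2)*(-6) = -3/2 - 3 = -9/2)
203*(1/J(V, 22) + (-6 - 11)**2) = 203*(1/(-9/2) + (-6 - 11)**2) = 203*(-2/9 + (-17)**2) = 203*(-2/9 + 289) = 203*(2599/9) = 527597/9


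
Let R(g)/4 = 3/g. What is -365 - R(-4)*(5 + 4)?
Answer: -338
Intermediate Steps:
R(g) = 12/g (R(g) = 4*(3/g) = 12/g)
-365 - R(-4)*(5 + 4) = -365 - 12/(-4)*(5 + 4) = -365 - 12*(-¼)*9 = -365 - (-3)*9 = -365 - 1*(-27) = -365 + 27 = -338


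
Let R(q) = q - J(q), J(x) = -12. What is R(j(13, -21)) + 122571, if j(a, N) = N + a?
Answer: 122575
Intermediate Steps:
R(q) = 12 + q (R(q) = q - 1*(-12) = q + 12 = 12 + q)
R(j(13, -21)) + 122571 = (12 + (-21 + 13)) + 122571 = (12 - 8) + 122571 = 4 + 122571 = 122575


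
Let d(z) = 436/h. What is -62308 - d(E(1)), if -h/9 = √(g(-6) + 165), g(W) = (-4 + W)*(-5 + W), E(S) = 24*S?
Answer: -62308 + 436*√11/495 ≈ -62305.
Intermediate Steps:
g(W) = (-5 + W)*(-4 + W)
h = -45*√11 (h = -9*√((20 + (-6)² - 9*(-6)) + 165) = -9*√((20 + 36 + 54) + 165) = -9*√(110 + 165) = -45*√11 ≈ -149.25)
d(z) = -436*√11/495 (d(z) = 436/((-45*√11)) = 436*(-√11/495) = -436*√11/495)
-62308 - d(E(1)) = -62308 - (-436)*√11/495 = -62308 + 436*√11/495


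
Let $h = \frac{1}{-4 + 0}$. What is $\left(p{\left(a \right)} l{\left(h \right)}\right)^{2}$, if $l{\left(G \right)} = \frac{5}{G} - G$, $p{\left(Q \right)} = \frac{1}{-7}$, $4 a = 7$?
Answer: $\frac{6241}{784} \approx 7.9605$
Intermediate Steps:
$a = \frac{7}{4}$ ($a = \frac{1}{4} \cdot 7 = \frac{7}{4} \approx 1.75$)
$h = - \frac{1}{4}$ ($h = \frac{1}{-4} = - \frac{1}{4} \approx -0.25$)
$p{\left(Q \right)} = - \frac{1}{7}$
$l{\left(G \right)} = - G + \frac{5}{G}$
$\left(p{\left(a \right)} l{\left(h \right)}\right)^{2} = \left(- \frac{\left(-1\right) \left(- \frac{1}{4}\right) + \frac{5}{- \frac{1}{4}}}{7}\right)^{2} = \left(- \frac{\frac{1}{4} + 5 \left(-4\right)}{7}\right)^{2} = \left(- \frac{\frac{1}{4} - 20}{7}\right)^{2} = \left(\left(- \frac{1}{7}\right) \left(- \frac{79}{4}\right)\right)^{2} = \left(\frac{79}{28}\right)^{2} = \frac{6241}{784}$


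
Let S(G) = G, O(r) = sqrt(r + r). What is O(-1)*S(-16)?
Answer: -16*I*sqrt(2) ≈ -22.627*I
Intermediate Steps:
O(r) = sqrt(2)*sqrt(r) (O(r) = sqrt(2*r) = sqrt(2)*sqrt(r))
O(-1)*S(-16) = (sqrt(2)*sqrt(-1))*(-16) = (sqrt(2)*I)*(-16) = (I*sqrt(2))*(-16) = -16*I*sqrt(2)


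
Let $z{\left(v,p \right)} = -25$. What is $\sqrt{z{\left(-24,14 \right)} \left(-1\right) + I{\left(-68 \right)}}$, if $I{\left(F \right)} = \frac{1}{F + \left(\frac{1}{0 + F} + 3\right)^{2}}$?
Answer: $\frac{9 \sqrt{23024775433}}{273223} \approx 4.9983$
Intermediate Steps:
$I{\left(F \right)} = \frac{1}{F + \left(3 + \frac{1}{F}\right)^{2}}$ ($I{\left(F \right)} = \frac{1}{F + \left(\frac{1}{F} + 3\right)^{2}} = \frac{1}{F + \left(3 + \frac{1}{F}\right)^{2}}$)
$\sqrt{z{\left(-24,14 \right)} \left(-1\right) + I{\left(-68 \right)}} = \sqrt{\left(-25\right) \left(-1\right) + \frac{\left(-68\right)^{2}}{\left(-68\right)^{3} + \left(1 + 3 \left(-68\right)\right)^{2}}} = \sqrt{25 + \frac{4624}{-314432 + \left(1 - 204\right)^{2}}} = \sqrt{25 + \frac{4624}{-314432 + \left(-203\right)^{2}}} = \sqrt{25 + \frac{4624}{-314432 + 41209}} = \sqrt{25 + \frac{4624}{-273223}} = \sqrt{25 + 4624 \left(- \frac{1}{273223}\right)} = \sqrt{25 - \frac{4624}{273223}} = \sqrt{\frac{6825951}{273223}} = \frac{9 \sqrt{23024775433}}{273223}$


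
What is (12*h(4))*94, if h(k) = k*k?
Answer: 18048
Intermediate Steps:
h(k) = k**2
(12*h(4))*94 = (12*4**2)*94 = (12*16)*94 = 192*94 = 18048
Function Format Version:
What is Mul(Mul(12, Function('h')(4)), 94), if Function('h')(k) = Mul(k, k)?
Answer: 18048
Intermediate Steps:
Function('h')(k) = Pow(k, 2)
Mul(Mul(12, Function('h')(4)), 94) = Mul(Mul(12, Pow(4, 2)), 94) = Mul(Mul(12, 16), 94) = Mul(192, 94) = 18048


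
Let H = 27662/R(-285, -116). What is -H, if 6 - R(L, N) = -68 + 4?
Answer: -13831/35 ≈ -395.17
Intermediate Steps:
R(L, N) = 70 (R(L, N) = 6 - (-68 + 4) = 6 - 1*(-64) = 6 + 64 = 70)
H = 13831/35 (H = 27662/70 = 27662*(1/70) = 13831/35 ≈ 395.17)
-H = -1*13831/35 = -13831/35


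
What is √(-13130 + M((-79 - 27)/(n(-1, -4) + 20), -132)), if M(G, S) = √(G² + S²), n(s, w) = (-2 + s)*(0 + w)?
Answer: √(-210080 + √4463353)/4 ≈ 114.01*I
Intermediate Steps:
n(s, w) = w*(-2 + s) (n(s, w) = (-2 + s)*w = w*(-2 + s))
√(-13130 + M((-79 - 27)/(n(-1, -4) + 20), -132)) = √(-13130 + √(((-79 - 27)/(-4*(-2 - 1) + 20))² + (-132)²)) = √(-13130 + √((-106/(-4*(-3) + 20))² + 17424)) = √(-13130 + √((-106/(12 + 20))² + 17424)) = √(-13130 + √((-106/32)² + 17424)) = √(-13130 + √((-106*1/32)² + 17424)) = √(-13130 + √((-53/16)² + 17424)) = √(-13130 + √(2809/256 + 17424)) = √(-13130 + √(4463353/256)) = √(-13130 + √4463353/16)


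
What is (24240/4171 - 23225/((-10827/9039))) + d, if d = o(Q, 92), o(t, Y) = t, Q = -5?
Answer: 291885970640/15053139 ≈ 19390.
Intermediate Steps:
d = -5
(24240/4171 - 23225/((-10827/9039))) + d = (24240/4171 - 23225/((-10827/9039))) - 5 = (24240*(1/4171) - 23225/((-10827*1/9039))) - 5 = (24240/4171 - 23225/(-3609/3013)) - 5 = (24240/4171 - 23225*(-3013/3609)) - 5 = (24240/4171 + 69976925/3609) - 5 = 291961236335/15053139 - 5 = 291885970640/15053139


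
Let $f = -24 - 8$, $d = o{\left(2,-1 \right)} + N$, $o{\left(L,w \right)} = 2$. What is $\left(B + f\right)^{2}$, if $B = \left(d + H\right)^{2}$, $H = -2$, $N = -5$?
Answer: $49$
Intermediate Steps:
$d = -3$ ($d = 2 - 5 = -3$)
$B = 25$ ($B = \left(-3 - 2\right)^{2} = \left(-5\right)^{2} = 25$)
$f = -32$ ($f = -24 - 8 = -32$)
$\left(B + f\right)^{2} = \left(25 - 32\right)^{2} = \left(-7\right)^{2} = 49$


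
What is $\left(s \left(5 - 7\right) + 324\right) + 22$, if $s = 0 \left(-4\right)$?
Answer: $346$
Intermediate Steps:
$s = 0$
$\left(s \left(5 - 7\right) + 324\right) + 22 = \left(0 \left(5 - 7\right) + 324\right) + 22 = \left(0 \left(-2\right) + 324\right) + 22 = \left(0 + 324\right) + 22 = 324 + 22 = 346$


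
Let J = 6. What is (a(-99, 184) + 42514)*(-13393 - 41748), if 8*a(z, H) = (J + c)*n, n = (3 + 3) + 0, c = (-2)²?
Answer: -4689356063/2 ≈ -2.3447e+9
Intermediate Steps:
c = 4
n = 6 (n = 6 + 0 = 6)
a(z, H) = 15/2 (a(z, H) = ((6 + 4)*6)/8 = (10*6)/8 = (⅛)*60 = 15/2)
(a(-99, 184) + 42514)*(-13393 - 41748) = (15/2 + 42514)*(-13393 - 41748) = (85043/2)*(-55141) = -4689356063/2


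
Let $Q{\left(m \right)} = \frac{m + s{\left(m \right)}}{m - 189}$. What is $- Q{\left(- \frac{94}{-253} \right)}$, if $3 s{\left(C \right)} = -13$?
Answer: $- \frac{3007}{143169} \approx -0.021003$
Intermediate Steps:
$s{\left(C \right)} = - \frac{13}{3}$ ($s{\left(C \right)} = \frac{1}{3} \left(-13\right) = - \frac{13}{3}$)
$Q{\left(m \right)} = \frac{- \frac{13}{3} + m}{-189 + m}$ ($Q{\left(m \right)} = \frac{m - \frac{13}{3}}{m - 189} = \frac{- \frac{13}{3} + m}{-189 + m}$)
$- Q{\left(- \frac{94}{-253} \right)} = - \frac{- \frac{13}{3} - \frac{94}{-253}}{-189 - \frac{94}{-253}} = - \frac{- \frac{13}{3} - - \frac{94}{253}}{-189 - - \frac{94}{253}} = - \frac{- \frac{13}{3} + \frac{94}{253}}{-189 + \frac{94}{253}} = - \frac{-3007}{\left(- \frac{47723}{253}\right) 759} = - \frac{\left(-253\right) \left(-3007\right)}{47723 \cdot 759} = \left(-1\right) \frac{3007}{143169} = - \frac{3007}{143169}$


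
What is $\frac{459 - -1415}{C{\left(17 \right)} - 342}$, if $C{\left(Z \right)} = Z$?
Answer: $- \frac{1874}{325} \approx -5.7662$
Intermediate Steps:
$\frac{459 - -1415}{C{\left(17 \right)} - 342} = \frac{459 - -1415}{17 - 342} = \frac{459 + 1415}{-325} = 1874 \left(- \frac{1}{325}\right) = - \frac{1874}{325}$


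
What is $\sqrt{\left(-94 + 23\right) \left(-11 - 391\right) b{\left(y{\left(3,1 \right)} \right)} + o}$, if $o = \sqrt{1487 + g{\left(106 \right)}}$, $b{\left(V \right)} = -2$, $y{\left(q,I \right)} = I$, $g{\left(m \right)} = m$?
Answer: $\sqrt{-57084 + 3 \sqrt{177}} \approx 238.84 i$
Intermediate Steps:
$o = 3 \sqrt{177}$ ($o = \sqrt{1487 + 106} = \sqrt{1593} = 3 \sqrt{177} \approx 39.912$)
$\sqrt{\left(-94 + 23\right) \left(-11 - 391\right) b{\left(y{\left(3,1 \right)} \right)} + o} = \sqrt{\left(-94 + 23\right) \left(-11 - 391\right) \left(-2\right) + 3 \sqrt{177}} = \sqrt{\left(-71\right) \left(-402\right) \left(-2\right) + 3 \sqrt{177}} = \sqrt{28542 \left(-2\right) + 3 \sqrt{177}} = \sqrt{-57084 + 3 \sqrt{177}}$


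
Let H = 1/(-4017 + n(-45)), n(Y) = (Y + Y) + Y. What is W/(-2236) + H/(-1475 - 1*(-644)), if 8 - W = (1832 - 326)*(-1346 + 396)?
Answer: -1234097244665/1928724408 ≈ -639.85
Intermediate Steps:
n(Y) = 3*Y (n(Y) = 2*Y + Y = 3*Y)
W = 1430708 (W = 8 - (1832 - 326)*(-1346 + 396) = 8 - 1506*(-950) = 8 - 1*(-1430700) = 8 + 1430700 = 1430708)
H = -1/4152 (H = 1/(-4017 + 3*(-45)) = 1/(-4017 - 135) = 1/(-4152) = -1/4152 ≈ -0.00024085)
W/(-2236) + H/(-1475 - 1*(-644)) = 1430708/(-2236) - 1/(4152*(-1475 - 1*(-644))) = 1430708*(-1/2236) - 1/(4152*(-1475 + 644)) = -357677/559 - 1/4152/(-831) = -357677/559 - 1/4152*(-1/831) = -357677/559 + 1/3450312 = -1234097244665/1928724408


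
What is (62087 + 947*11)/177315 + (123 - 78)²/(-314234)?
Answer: 7474719687/18572800570 ≈ 0.40246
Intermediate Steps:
(62087 + 947*11)/177315 + (123 - 78)²/(-314234) = (62087 + 10417)*(1/177315) + 45²*(-1/314234) = 72504*(1/177315) + 2025*(-1/314234) = 24168/59105 - 2025/314234 = 7474719687/18572800570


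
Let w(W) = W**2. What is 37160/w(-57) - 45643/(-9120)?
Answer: 8547251/519840 ≈ 16.442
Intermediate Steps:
37160/w(-57) - 45643/(-9120) = 37160/((-57)**2) - 45643/(-9120) = 37160/3249 - 45643*(-1/9120) = 37160*(1/3249) + 45643/9120 = 37160/3249 + 45643/9120 = 8547251/519840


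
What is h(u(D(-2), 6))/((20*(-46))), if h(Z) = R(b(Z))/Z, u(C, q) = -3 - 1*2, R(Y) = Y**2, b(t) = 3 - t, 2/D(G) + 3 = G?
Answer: 8/575 ≈ 0.013913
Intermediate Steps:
D(G) = 2/(-3 + G)
u(C, q) = -5 (u(C, q) = -3 - 2 = -5)
h(Z) = (3 - Z)**2/Z
h(u(D(-2), 6))/((20*(-46))) = ((-3 - 5)**2/(-5))/((20*(-46))) = -1/5*(-8)**2/(-920) = -1/5*64*(-1/920) = -64/5*(-1/920) = 8/575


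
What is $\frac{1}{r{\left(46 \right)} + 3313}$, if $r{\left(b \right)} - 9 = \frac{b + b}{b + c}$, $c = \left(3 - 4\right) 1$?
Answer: $\frac{45}{149582} \approx 0.00030084$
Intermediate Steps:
$c = -1$ ($c = \left(-1\right) 1 = -1$)
$r{\left(b \right)} = 9 + \frac{2 b}{-1 + b}$ ($r{\left(b \right)} = 9 + \frac{b + b}{b - 1} = 9 + \frac{2 b}{-1 + b}$)
$\frac{1}{r{\left(46 \right)} + 3313} = \frac{1}{\frac{-9 + 11 \cdot 46}{-1 + 46} + 3313} = \frac{1}{\frac{-9 + 506}{45} + 3313} = \frac{1}{\frac{1}{45} \cdot 497 + 3313} = \frac{1}{\frac{497}{45} + 3313} = \frac{1}{\frac{149582}{45}} = \frac{45}{149582}$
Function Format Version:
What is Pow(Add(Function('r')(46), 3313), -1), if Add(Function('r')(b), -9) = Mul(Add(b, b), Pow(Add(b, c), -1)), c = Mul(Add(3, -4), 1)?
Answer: Rational(45, 149582) ≈ 0.00030084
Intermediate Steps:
c = -1 (c = Mul(-1, 1) = -1)
Function('r')(b) = Add(9, Mul(2, b, Pow(Add(-1, b), -1))) (Function('r')(b) = Add(9, Mul(Add(b, b), Pow(Add(b, -1), -1))) = Add(9, Mul(Mul(2, b), Pow(Add(-1, b), -1))) = Add(9, Mul(2, b, Pow(Add(-1, b), -1))))
Pow(Add(Function('r')(46), 3313), -1) = Pow(Add(Mul(Pow(Add(-1, 46), -1), Add(-9, Mul(11, 46))), 3313), -1) = Pow(Add(Mul(Pow(45, -1), Add(-9, 506)), 3313), -1) = Pow(Add(Mul(Rational(1, 45), 497), 3313), -1) = Pow(Add(Rational(497, 45), 3313), -1) = Pow(Rational(149582, 45), -1) = Rational(45, 149582)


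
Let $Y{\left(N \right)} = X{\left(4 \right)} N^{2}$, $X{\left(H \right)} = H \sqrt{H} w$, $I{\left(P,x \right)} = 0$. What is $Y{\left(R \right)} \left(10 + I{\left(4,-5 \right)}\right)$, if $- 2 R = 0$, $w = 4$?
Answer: $0$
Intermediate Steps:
$R = 0$ ($R = \left(- \frac{1}{2}\right) 0 = 0$)
$X{\left(H \right)} = 4 H^{\frac{3}{2}}$ ($X{\left(H \right)} = H \sqrt{H} 4 = H^{\frac{3}{2}} \cdot 4 = 4 H^{\frac{3}{2}}$)
$Y{\left(N \right)} = 32 N^{2}$ ($Y{\left(N \right)} = 4 \cdot 4^{\frac{3}{2}} N^{2} = 4 \cdot 8 N^{2} = 32 N^{2}$)
$Y{\left(R \right)} \left(10 + I{\left(4,-5 \right)}\right) = 32 \cdot 0^{2} \left(10 + 0\right) = 32 \cdot 0 \cdot 10 = 0 \cdot 10 = 0$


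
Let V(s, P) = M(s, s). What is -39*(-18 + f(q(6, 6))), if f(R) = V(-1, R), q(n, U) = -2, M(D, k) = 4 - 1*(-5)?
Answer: 351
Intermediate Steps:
M(D, k) = 9 (M(D, k) = 4 + 5 = 9)
V(s, P) = 9
f(R) = 9
-39*(-18 + f(q(6, 6))) = -39*(-18 + 9) = -39*(-9) = 351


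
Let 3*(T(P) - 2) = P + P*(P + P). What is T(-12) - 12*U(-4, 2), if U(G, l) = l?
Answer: 70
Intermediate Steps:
T(P) = 2 + P/3 + 2*P**2/3 (T(P) = 2 + (P + P*(P + P))/3 = 2 + (P + P*(2*P))/3 = 2 + (P + 2*P**2)/3 = 2 + (P/3 + 2*P**2/3) = 2 + P/3 + 2*P**2/3)
T(-12) - 12*U(-4, 2) = (2 + (1/3)*(-12) + (2/3)*(-12)**2) - 12*2 = (2 - 4 + (2/3)*144) - 24 = (2 - 4 + 96) - 24 = 94 - 24 = 70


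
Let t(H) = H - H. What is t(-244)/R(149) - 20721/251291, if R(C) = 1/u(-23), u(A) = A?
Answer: -20721/251291 ≈ -0.082458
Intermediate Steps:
t(H) = 0
R(C) = -1/23 (R(C) = 1/(-23) = -1/23)
t(-244)/R(149) - 20721/251291 = 0/(-1/23) - 20721/251291 = 0*(-23) - 20721*1/251291 = 0 - 20721/251291 = -20721/251291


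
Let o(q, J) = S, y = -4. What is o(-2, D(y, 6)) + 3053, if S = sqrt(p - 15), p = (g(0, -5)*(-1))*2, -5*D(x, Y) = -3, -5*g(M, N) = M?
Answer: 3053 + I*sqrt(15) ≈ 3053.0 + 3.873*I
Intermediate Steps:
g(M, N) = -M/5
D(x, Y) = 3/5 (D(x, Y) = -1/5*(-3) = 3/5)
p = 0 (p = (-1/5*0*(-1))*2 = (0*(-1))*2 = 0*2 = 0)
S = I*sqrt(15) (S = sqrt(0 - 15) = sqrt(-15) = I*sqrt(15) ≈ 3.873*I)
o(q, J) = I*sqrt(15)
o(-2, D(y, 6)) + 3053 = I*sqrt(15) + 3053 = 3053 + I*sqrt(15)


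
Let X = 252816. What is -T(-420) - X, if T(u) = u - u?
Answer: -252816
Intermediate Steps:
T(u) = 0
-T(-420) - X = -1*0 - 1*252816 = 0 - 252816 = -252816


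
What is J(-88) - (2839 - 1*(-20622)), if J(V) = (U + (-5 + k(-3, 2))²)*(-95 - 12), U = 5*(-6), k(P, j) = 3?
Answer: -20679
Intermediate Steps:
U = -30
J(V) = 2782 (J(V) = (-30 + (-5 + 3)²)*(-95 - 12) = (-30 + (-2)²)*(-107) = (-30 + 4)*(-107) = -26*(-107) = 2782)
J(-88) - (2839 - 1*(-20622)) = 2782 - (2839 - 1*(-20622)) = 2782 - (2839 + 20622) = 2782 - 1*23461 = 2782 - 23461 = -20679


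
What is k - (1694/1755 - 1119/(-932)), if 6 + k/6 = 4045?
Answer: 39635041787/1635660 ≈ 24232.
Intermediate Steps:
k = 24234 (k = -36 + 6*4045 = -36 + 24270 = 24234)
k - (1694/1755 - 1119/(-932)) = 24234 - (1694/1755 - 1119/(-932)) = 24234 - (1694*(1/1755) - 1119*(-1/932)) = 24234 - (1694/1755 + 1119/932) = 24234 - 1*3542653/1635660 = 24234 - 3542653/1635660 = 39635041787/1635660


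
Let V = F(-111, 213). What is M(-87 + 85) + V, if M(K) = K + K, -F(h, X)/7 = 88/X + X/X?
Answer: -2959/213 ≈ -13.892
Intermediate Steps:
F(h, X) = -7 - 616/X (F(h, X) = -7*(88/X + X/X) = -7*(88/X + 1) = -7*(1 + 88/X) = -7 - 616/X)
M(K) = 2*K
V = -2107/213 (V = -7 - 616/213 = -2107/213 ≈ -9.8920)
M(-87 + 85) + V = 2*(-87 + 85) - 2107/213 = 2*(-2) - 2107/213 = -4 - 2107/213 = -2959/213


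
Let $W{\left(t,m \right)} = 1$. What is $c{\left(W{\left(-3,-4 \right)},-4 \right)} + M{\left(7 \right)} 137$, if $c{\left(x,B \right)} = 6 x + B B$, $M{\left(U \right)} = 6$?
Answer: $844$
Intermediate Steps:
$c{\left(x,B \right)} = B^{2} + 6 x$ ($c{\left(x,B \right)} = 6 x + B^{2} = B^{2} + 6 x$)
$c{\left(W{\left(-3,-4 \right)},-4 \right)} + M{\left(7 \right)} 137 = \left(\left(-4\right)^{2} + 6 \cdot 1\right) + 6 \cdot 137 = \left(16 + 6\right) + 822 = 22 + 822 = 844$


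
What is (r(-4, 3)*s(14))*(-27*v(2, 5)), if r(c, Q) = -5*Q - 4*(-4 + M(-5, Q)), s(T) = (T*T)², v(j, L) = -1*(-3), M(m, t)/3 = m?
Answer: -189813456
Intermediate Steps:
M(m, t) = 3*m
v(j, L) = 3
s(T) = T⁴ (s(T) = (T²)² = T⁴)
r(c, Q) = 76 - 5*Q (r(c, Q) = -5*Q - 4*(-4 + 3*(-5)) = -5*Q - 4*(-4 - 15) = -5*Q - 4*(-19) = -5*Q + 76 = 76 - 5*Q)
(r(-4, 3)*s(14))*(-27*v(2, 5)) = ((76 - 5*3)*14⁴)*(-27*3) = ((76 - 15)*38416)*(-81) = (61*38416)*(-81) = 2343376*(-81) = -189813456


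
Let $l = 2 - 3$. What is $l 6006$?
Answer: $-6006$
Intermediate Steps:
$l = -1$ ($l = 2 - 3 = -1$)
$l 6006 = \left(-1\right) 6006 = -6006$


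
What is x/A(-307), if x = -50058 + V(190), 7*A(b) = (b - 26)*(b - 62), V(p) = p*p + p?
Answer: -96376/122877 ≈ -0.78433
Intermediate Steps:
V(p) = p + p² (V(p) = p² + p = p + p²)
A(b) = (-62 + b)*(-26 + b)/7 (A(b) = ((b - 26)*(b - 62))/7 = ((-26 + b)*(-62 + b))/7 = ((-62 + b)*(-26 + b))/7 = (-62 + b)*(-26 + b)/7)
x = -13768 (x = -50058 + 190*(1 + 190) = -50058 + 190*191 = -50058 + 36290 = -13768)
x/A(-307) = -13768/(1612/7 - 88/7*(-307) + (⅐)*(-307)²) = -13768/(1612/7 + 27016/7 + (⅐)*94249) = -13768/(1612/7 + 27016/7 + 94249/7) = -13768/122877/7 = -13768*7/122877 = -96376/122877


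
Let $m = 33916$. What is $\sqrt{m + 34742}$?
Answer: $\sqrt{68658} \approx 262.03$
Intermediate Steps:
$\sqrt{m + 34742} = \sqrt{33916 + 34742} = \sqrt{68658}$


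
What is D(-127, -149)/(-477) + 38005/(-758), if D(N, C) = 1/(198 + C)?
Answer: -888291623/17716734 ≈ -50.139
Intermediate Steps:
D(-127, -149)/(-477) + 38005/(-758) = 1/((198 - 149)*(-477)) + 38005/(-758) = -1/477/49 + 38005*(-1/758) = (1/49)*(-1/477) - 38005/758 = -1/23373 - 38005/758 = -888291623/17716734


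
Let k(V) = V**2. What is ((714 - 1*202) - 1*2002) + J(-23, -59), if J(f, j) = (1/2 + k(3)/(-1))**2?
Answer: -5671/4 ≈ -1417.8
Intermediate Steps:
J(f, j) = 289/4 (J(f, j) = (1/2 + 3**2/(-1))**2 = (1*(1/2) + 9*(-1))**2 = (1/2 - 9)**2 = (-17/2)**2 = 289/4)
((714 - 1*202) - 1*2002) + J(-23, -59) = ((714 - 1*202) - 1*2002) + 289/4 = ((714 - 202) - 2002) + 289/4 = (512 - 2002) + 289/4 = -1490 + 289/4 = -5671/4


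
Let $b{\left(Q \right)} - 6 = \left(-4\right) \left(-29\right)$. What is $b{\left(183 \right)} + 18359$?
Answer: $18481$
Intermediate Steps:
$b{\left(Q \right)} = 122$ ($b{\left(Q \right)} = 6 - -116 = 6 + 116 = 122$)
$b{\left(183 \right)} + 18359 = 122 + 18359 = 18481$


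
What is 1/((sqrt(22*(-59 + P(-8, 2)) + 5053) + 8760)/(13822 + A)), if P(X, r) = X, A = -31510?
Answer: -51648960/25578007 + 5896*sqrt(3579)/25578007 ≈ -2.0055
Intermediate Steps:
1/((sqrt(22*(-59 + P(-8, 2)) + 5053) + 8760)/(13822 + A)) = 1/((sqrt(22*(-59 - 8) + 5053) + 8760)/(13822 - 31510)) = 1/((sqrt(22*(-67) + 5053) + 8760)/(-17688)) = 1/((sqrt(-1474 + 5053) + 8760)*(-1/17688)) = 1/((sqrt(3579) + 8760)*(-1/17688)) = 1/((8760 + sqrt(3579))*(-1/17688)) = 1/(-365/737 - sqrt(3579)/17688)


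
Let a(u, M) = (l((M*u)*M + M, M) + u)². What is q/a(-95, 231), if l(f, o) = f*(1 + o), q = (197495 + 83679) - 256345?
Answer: 24829/1383029962462381249 ≈ 1.7953e-14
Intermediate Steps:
q = 24829 (q = 281174 - 256345 = 24829)
a(u, M) = (u + (1 + M)*(M + u*M²))² (a(u, M) = (((M*u)*M + M)*(1 + M) + u)² = ((u*M² + M)*(1 + M) + u)² = ((M + u*M²)*(1 + M) + u)² = ((1 + M)*(M + u*M²) + u)² = (u + (1 + M)*(M + u*M²))²)
q/a(-95, 231) = 24829/((-95 + 231*(1 + 231)*(1 + 231*(-95)))²) = 24829/((-95 + 231*232*(1 - 21945))²) = 24829/((-95 + 231*232*(-21944))²) = 24829/((-95 - 1176022848)²) = 24829/((-1176022943)²) = 24829/1383029962462381249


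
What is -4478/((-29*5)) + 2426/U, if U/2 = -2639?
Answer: 401433/13195 ≈ 30.423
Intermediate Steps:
U = -5278 (U = 2*(-2639) = -5278)
-4478/((-29*5)) + 2426/U = -4478/((-29*5)) + 2426/(-5278) = -4478/(-145) + 2426*(-1/5278) = -4478*(-1/145) - 1213/2639 = 4478/145 - 1213/2639 = 401433/13195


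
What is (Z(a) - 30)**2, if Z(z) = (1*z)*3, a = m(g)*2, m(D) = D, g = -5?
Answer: 3600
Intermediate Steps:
a = -10 (a = -5*2 = -10)
Z(z) = 3*z (Z(z) = z*3 = 3*z)
(Z(a) - 30)**2 = (3*(-10) - 30)**2 = (-30 - 30)**2 = (-60)**2 = 3600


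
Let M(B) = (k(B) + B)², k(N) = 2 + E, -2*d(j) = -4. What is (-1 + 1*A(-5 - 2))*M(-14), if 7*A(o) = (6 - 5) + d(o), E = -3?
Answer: -900/7 ≈ -128.57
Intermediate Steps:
d(j) = 2 (d(j) = -½*(-4) = 2)
A(o) = 3/7 (A(o) = ((6 - 5) + 2)/7 = (1 + 2)/7 = (⅐)*3 = 3/7)
k(N) = -1 (k(N) = 2 - 3 = -1)
M(B) = (-1 + B)²
(-1 + 1*A(-5 - 2))*M(-14) = (-1 + 1*(3/7))*(-1 - 14)² = (-1 + 3/7)*(-15)² = -4/7*225 = -900/7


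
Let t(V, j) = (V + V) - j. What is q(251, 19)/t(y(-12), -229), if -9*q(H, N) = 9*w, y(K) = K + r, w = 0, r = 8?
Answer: 0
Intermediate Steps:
y(K) = 8 + K (y(K) = K + 8 = 8 + K)
q(H, N) = 0 (q(H, N) = -0 = -⅑*0 = 0)
t(V, j) = -j + 2*V (t(V, j) = 2*V - j = -j + 2*V)
q(251, 19)/t(y(-12), -229) = 0/(-1*(-229) + 2*(8 - 12)) = 0/(229 + 2*(-4)) = 0/(229 - 8) = 0/221 = 0*(1/221) = 0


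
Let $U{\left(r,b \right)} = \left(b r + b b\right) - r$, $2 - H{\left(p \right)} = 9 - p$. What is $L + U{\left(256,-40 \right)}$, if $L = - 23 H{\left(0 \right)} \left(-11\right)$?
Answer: $-10667$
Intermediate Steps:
$H{\left(p \right)} = -7 + p$ ($H{\left(p \right)} = 2 - \left(9 - p\right) = 2 + \left(-9 + p\right) = -7 + p$)
$U{\left(r,b \right)} = b^{2} - r + b r$ ($U{\left(r,b \right)} = \left(b r + b^{2}\right) - r = \left(b^{2} + b r\right) - r = b^{2} - r + b r$)
$L = -1771$ ($L = - 23 \left(-7 + 0\right) \left(-11\right) = \left(-23\right) \left(-7\right) \left(-11\right) = 161 \left(-11\right) = -1771$)
$L + U{\left(256,-40 \right)} = -1771 - \left(10496 - 1600\right) = -1771 - 8896 = -10667$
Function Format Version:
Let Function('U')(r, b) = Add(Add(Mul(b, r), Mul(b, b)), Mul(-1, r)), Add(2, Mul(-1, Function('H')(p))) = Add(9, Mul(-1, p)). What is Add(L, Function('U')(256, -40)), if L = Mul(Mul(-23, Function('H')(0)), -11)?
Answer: -10667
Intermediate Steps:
Function('H')(p) = Add(-7, p) (Function('H')(p) = Add(2, Mul(-1, Add(9, Mul(-1, p)))) = Add(2, Add(-9, p)) = Add(-7, p))
Function('U')(r, b) = Add(Pow(b, 2), Mul(-1, r), Mul(b, r)) (Function('U')(r, b) = Add(Add(Mul(b, r), Pow(b, 2)), Mul(-1, r)) = Add(Add(Pow(b, 2), Mul(b, r)), Mul(-1, r)) = Add(Pow(b, 2), Mul(-1, r), Mul(b, r)))
L = -1771 (L = Mul(Mul(-23, Add(-7, 0)), -11) = Mul(Mul(-23, -7), -11) = Mul(161, -11) = -1771)
Add(L, Function('U')(256, -40)) = Add(-1771, Add(Pow(-40, 2), Mul(-1, 256), Mul(-40, 256))) = Add(-1771, Add(1600, -256, -10240)) = Add(-1771, -8896) = -10667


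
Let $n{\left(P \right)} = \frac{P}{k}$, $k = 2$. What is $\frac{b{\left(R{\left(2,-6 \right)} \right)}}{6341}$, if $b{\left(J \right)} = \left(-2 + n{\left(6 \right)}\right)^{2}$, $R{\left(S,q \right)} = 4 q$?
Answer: $\frac{1}{6341} \approx 0.0001577$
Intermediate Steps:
$n{\left(P \right)} = \frac{P}{2}$
$b{\left(J \right)} = 1$ ($b{\left(J \right)} = \left(-2 + \frac{1}{2} \cdot 6\right)^{2} = \left(-2 + 3\right)^{2} = 1^{2} = 1$)
$\frac{b{\left(R{\left(2,-6 \right)} \right)}}{6341} = 1 \cdot \frac{1}{6341} = \frac{1}{6341}$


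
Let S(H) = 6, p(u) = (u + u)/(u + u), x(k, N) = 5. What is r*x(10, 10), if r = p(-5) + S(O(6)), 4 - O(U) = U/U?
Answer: 35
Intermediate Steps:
p(u) = 1 (p(u) = (2*u)/((2*u)) = (2*u)*(1/(2*u)) = 1)
O(U) = 3 (O(U) = 4 - U/U = 4 - 1*1 = 4 - 1 = 3)
r = 7 (r = 1 + 6 = 7)
r*x(10, 10) = 7*5 = 35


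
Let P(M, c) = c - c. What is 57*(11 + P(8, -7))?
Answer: 627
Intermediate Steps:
P(M, c) = 0
57*(11 + P(8, -7)) = 57*(11 + 0) = 57*11 = 627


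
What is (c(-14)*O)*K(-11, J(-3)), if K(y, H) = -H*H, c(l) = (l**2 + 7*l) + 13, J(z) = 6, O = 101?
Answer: -403596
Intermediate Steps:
c(l) = 13 + l**2 + 7*l
K(y, H) = -H**2
(c(-14)*O)*K(-11, J(-3)) = ((13 + (-14)**2 + 7*(-14))*101)*(-1*6**2) = ((13 + 196 - 98)*101)*(-1*36) = (111*101)*(-36) = 11211*(-36) = -403596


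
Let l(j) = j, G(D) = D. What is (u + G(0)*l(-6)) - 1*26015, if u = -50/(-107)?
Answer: -2783555/107 ≈ -26015.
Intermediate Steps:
u = 50/107 (u = -50*(-1/107) = 50/107 ≈ 0.46729)
(u + G(0)*l(-6)) - 1*26015 = (50/107 + 0*(-6)) - 1*26015 = (50/107 + 0) - 26015 = 50/107 - 26015 = -2783555/107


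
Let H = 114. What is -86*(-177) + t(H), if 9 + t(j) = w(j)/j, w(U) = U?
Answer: 15214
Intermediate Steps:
t(j) = -8 (t(j) = -9 + j/j = -9 + 1 = -8)
-86*(-177) + t(H) = -86*(-177) - 8 = 15222 - 8 = 15214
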